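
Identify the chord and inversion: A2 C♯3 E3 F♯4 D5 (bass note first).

D major ninth, second inversion

The distinct note names are A, C#, E, F#, D. Stacked in thirds they read D–F#–A–C#–E, which is a major ninth chord on D.
The lowest note is A, the fifth of the chord, so this is second inversion.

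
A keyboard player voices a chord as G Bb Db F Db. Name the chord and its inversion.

Reducing to letter names: G, Bb, Db, F. These stack in thirds as G–Bb–Db–F — a G half-diminished seventh chord.
With the root (G) in the bass, the chord is in root position (figured bass 7).

G half-diminished seventh, root position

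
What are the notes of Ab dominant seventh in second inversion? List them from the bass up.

Eb, Gb, Ab, C

Ab dominant seventh is Ab–C–Eb–Gb. Second inversion puts the fifth (Eb) in the bass, with the remaining tones above: Eb, Gb, Ab, C.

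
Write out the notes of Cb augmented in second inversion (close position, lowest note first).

G, Cb, Eb

The chord tones are Cb–Eb–G. With the fifth (G) lowest for second inversion: G, Cb, Eb.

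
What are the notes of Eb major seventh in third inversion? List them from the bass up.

D, Eb, G, Bb

The chord tones are Eb–G–Bb–D. With the seventh (D) lowest for third inversion: D, Eb, G, Bb.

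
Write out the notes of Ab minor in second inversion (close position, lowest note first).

Eb, Ab, Cb

The chord tones are Ab–Cb–Eb. With the fifth (Eb) lowest for second inversion: Eb, Ab, Cb.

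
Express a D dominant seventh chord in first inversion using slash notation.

First inversion of D dominant seventh has the third (F#) in the bass. As a slash chord: D7/F#.

D7/F#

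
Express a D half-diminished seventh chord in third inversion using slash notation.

Dø7/C

Third inversion of D half-diminished seventh has the seventh (C) in the bass. As a slash chord: Dø7/C.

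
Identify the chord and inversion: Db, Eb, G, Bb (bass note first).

The distinct note names are Db, Eb, G, Bb. Stacked in thirds they read Eb–G–Bb–Db, which is a dominant seventh chord on Eb.
Db is the seventh of Eb dominant seventh; seventh in the bass means third inversion (figured bass 4/2).

Eb dominant seventh, third inversion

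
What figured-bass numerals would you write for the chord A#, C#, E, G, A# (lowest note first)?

The notes A#, C#, E, G stack in thirds as A#–C#–E–G — an A# diminished seventh chord. The bass A# is the root, so this is root position: figured 7.

7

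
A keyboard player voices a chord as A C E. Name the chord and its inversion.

The pitch classes A, C, E arrange in thirds as A–C–E: an A minor triad.
With the root (A) in the bass, the chord is in root position (figured bass 5/3).

A minor, root position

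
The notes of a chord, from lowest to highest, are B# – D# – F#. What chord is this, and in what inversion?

B# diminished, root position

Reducing to letter names: B#, D#, F#. These stack in thirds as B#–D#–F# — a B# diminished triad.
With the root (B#) in the bass, the chord is in root position (figured bass 5/3).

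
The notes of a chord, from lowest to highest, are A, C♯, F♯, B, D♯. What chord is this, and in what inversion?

B dominant ninth, third inversion

The distinct note names are A, C#, F#, B, D#. Stacked in thirds they read B–D#–F#–A–C#, which is a dominant ninth chord on B.
A is the seventh of B dominant ninth; seventh in the bass means third inversion.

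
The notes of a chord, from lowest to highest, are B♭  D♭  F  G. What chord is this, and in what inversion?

G half-diminished seventh, first inversion

Reducing to letter names: Bb, Db, F, G. These stack in thirds as G–Bb–Db–F — a G half-diminished seventh chord.
With the third (Bb) in the bass, the chord is in first inversion (figured bass 6/5).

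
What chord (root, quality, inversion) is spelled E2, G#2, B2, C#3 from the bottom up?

C# minor seventh, first inversion

The pitch classes E, G#, B, C# arrange in thirds as C#–E–G#–B: a C# minor seventh chord.
E is the third of C# minor seventh; third in the bass means first inversion (figured bass 6/5).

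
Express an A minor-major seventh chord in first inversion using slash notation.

Am(maj7)/C

First inversion of A minor-major seventh has the third (C) in the bass. As a slash chord: Am(maj7)/C.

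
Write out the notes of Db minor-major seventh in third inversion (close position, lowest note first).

The chord tones are Db–Fb–Ab–C. With the seventh (C) lowest for third inversion: C, Db, Fb, Ab.

C, Db, Fb, Ab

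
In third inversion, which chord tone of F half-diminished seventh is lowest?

Eb

F half-diminished seventh is F–Ab–Cb–Eb. Third inversion places the seventh in the bass: Eb.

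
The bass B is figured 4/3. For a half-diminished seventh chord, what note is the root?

E#

The figures 4/3 mean the fifth of the chord is in the bass. If B is the fifth of a half-diminished seventh chord, the root is E# (chord tones E#–G#–B–D#).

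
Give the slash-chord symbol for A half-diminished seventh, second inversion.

Second inversion of A half-diminished seventh has the fifth (Eb) in the bass. As a slash chord: Aø7/Eb.

Aø7/Eb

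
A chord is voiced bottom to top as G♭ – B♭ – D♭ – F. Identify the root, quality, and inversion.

Gb major seventh, root position

The distinct note names are Gb, Bb, Db, F. Stacked in thirds they read Gb–Bb–Db–F, which is a major seventh chord on Gb.
With the root (Gb) in the bass, the chord is in root position (figured bass 7).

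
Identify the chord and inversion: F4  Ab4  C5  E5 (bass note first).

F minor-major seventh, root position

The distinct note names are F, Ab, C, E. Stacked in thirds they read F–Ab–C–E, which is a minor-major seventh chord on F.
With the root (F) in the bass, the chord is in root position (figured bass 7).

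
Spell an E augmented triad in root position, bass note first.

E, G#, B#

E augmented is E–G#–B#. Root position puts the root (E) in the bass, with the remaining tones above: E, G#, B#.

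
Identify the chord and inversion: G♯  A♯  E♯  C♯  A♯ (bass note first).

Reducing to letter names: G#, A#, E#, C#. These stack in thirds as A#–C#–E#–G# — an A# minor seventh chord.
G# is the seventh of A# minor seventh; seventh in the bass means third inversion (figured bass 4/2).

A# minor seventh, third inversion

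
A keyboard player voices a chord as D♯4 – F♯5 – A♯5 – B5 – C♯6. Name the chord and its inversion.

B major ninth, first inversion

Reducing to letter names: D#, F#, A#, B, C#. These stack in thirds as B–D#–F#–A#–C# — a B major ninth chord.
With the third (D#) in the bass, the chord is in first inversion.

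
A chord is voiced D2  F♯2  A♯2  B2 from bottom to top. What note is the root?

B

Reordering D, F#, A#, B into stacked thirds gives B–D–F#–A#; the bottom of that stack, B, is the root.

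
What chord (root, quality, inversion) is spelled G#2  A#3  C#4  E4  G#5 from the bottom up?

A# half-diminished seventh, third inversion

Reducing to letter names: G#, A#, C#, E. These stack in thirds as A#–C#–E–G# — an A# half-diminished seventh chord.
The lowest note is G#, the seventh of the chord, so this is third inversion (figured bass 4/2).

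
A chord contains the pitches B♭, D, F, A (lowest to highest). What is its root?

Reordering Bb, D, F, A into stacked thirds gives Bb–D–F–A; the bottom of that stack, Bb, is the root.

Bb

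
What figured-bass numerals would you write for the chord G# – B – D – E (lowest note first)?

6/5

The notes G#, B, D, E stack in thirds as E–G#–B–D — an E dominant seventh chord. The bass G# is the third, so this is first inversion: figured 6/5.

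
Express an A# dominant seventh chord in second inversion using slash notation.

Second inversion of A# dominant seventh has the fifth (E#) in the bass. As a slash chord: A#7/E#.

A#7/E#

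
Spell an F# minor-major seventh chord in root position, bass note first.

F# minor-major seventh is F#–A–C#–E#. Root position puts the root (F#) in the bass, with the remaining tones above: F#, A, C#, E#.

F#, A, C#, E#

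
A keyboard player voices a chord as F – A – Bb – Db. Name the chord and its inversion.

The distinct note names are F, A, Bb, Db. Stacked in thirds they read Bb–Db–F–A, which is a minor-major seventh chord on Bb.
The lowest note is F, the fifth of the chord, so this is second inversion (figured bass 4/3).

Bb minor-major seventh, second inversion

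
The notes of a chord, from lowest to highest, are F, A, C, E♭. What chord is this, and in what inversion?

F dominant seventh, root position

The distinct note names are F, A, C, Eb. Stacked in thirds they read F–A–C–Eb, which is a dominant seventh chord on F.
The lowest note is F, the root of the chord, so this is root position (figured bass 7).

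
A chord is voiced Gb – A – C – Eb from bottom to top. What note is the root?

A

Gb, A, C, Eb are the tones of an A diminished seventh chord (A–C–Eb–Gb), making A the root.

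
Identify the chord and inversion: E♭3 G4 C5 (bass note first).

C minor, first inversion

Reducing to letter names: Eb, G, C. These stack in thirds as C–Eb–G — a C minor triad.
The lowest note is Eb, the third of the chord, so this is first inversion (figured bass 6).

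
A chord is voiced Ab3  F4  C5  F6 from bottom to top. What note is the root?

Ab, F, C are the tones of an F minor triad (F–Ab–C), making F the root.

F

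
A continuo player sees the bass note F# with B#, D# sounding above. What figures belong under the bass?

6/4

The notes F#, B#, D# stack in thirds as B#–D#–F# — a B# diminished triad. The bass F# is the fifth, so this is second inversion: figured 6/4.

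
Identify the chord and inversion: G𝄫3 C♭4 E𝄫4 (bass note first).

Cb diminished, second inversion

Reducing to letter names: Gbb, Cb, Ebb. These stack in thirds as Cb–Ebb–Gbb — a Cb diminished triad.
Gbb is the fifth of Cb diminished; fifth in the bass means second inversion (figured bass 6/4).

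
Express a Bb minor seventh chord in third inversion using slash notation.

Third inversion of Bb minor seventh has the seventh (Ab) in the bass. As a slash chord: Bbm7/Ab.

Bbm7/Ab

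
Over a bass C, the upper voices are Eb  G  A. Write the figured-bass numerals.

6/5

The notes C, Eb, G, A stack in thirds as A–C–Eb–G — an A half-diminished seventh chord. The bass C is the third, so this is first inversion: figured 6/5.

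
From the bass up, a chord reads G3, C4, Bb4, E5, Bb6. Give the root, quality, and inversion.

C dominant seventh, second inversion

Reducing to letter names: G, C, Bb, E. These stack in thirds as C–E–G–Bb — a C dominant seventh chord.
The lowest note is G, the fifth of the chord, so this is second inversion (figured bass 4/3).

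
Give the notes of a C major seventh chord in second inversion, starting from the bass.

The chord tones are C–E–G–B. With the fifth (G) lowest for second inversion: G, B, C, E.

G, B, C, E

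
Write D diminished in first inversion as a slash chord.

Ddim/F

First inversion of D diminished has the third (F) in the bass. As a slash chord: Ddim/F.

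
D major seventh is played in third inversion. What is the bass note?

C#

D major seventh is D–F#–A–C#. Third inversion places the seventh in the bass: C#.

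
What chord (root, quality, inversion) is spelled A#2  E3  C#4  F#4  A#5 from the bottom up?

Reducing to letter names: A#, E, C#, F#. These stack in thirds as F#–A#–C#–E — an F# dominant seventh chord.
The lowest note is A#, the third of the chord, so this is first inversion (figured bass 6/5).

F# dominant seventh, first inversion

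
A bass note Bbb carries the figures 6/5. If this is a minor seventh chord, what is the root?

The figures 6/5 mean the third of the chord is in the bass. If Bbb is the third of a minor seventh chord, the root is Gb (chord tones Gb–Bbb–Db–Fb).

Gb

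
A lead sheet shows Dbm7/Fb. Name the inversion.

first inversion

Dbm7/Fb means Db minor seventh with Fb in the bass. Fb is the third of Db minor seventh (Db–Fb–Ab–Cb), so this is first inversion.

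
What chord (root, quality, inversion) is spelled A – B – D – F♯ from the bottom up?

The distinct note names are A, B, D, F#. Stacked in thirds they read B–D–F#–A, which is a minor seventh chord on B.
A is the seventh of B minor seventh; seventh in the bass means third inversion (figured bass 4/2).

B minor seventh, third inversion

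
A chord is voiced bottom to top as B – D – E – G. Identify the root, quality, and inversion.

The distinct note names are B, D, E, G. Stacked in thirds they read E–G–B–D, which is a minor seventh chord on E.
The lowest note is B, the fifth of the chord, so this is second inversion (figured bass 4/3).

E minor seventh, second inversion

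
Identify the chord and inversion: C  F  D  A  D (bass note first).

D minor seventh, third inversion

The pitch classes C, F, D, A arrange in thirds as D–F–A–C: a D minor seventh chord.
The lowest note is C, the seventh of the chord, so this is third inversion (figured bass 4/2).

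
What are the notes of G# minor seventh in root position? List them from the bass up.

G# minor seventh is G#–B–D#–F#. Root position puts the root (G#) in the bass, with the remaining tones above: G#, B, D#, F#.

G#, B, D#, F#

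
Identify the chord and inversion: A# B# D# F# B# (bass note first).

B# half-diminished seventh, third inversion

The pitch classes A#, B#, D#, F# arrange in thirds as B#–D#–F#–A#: a B# half-diminished seventh chord.
With the seventh (A#) in the bass, the chord is in third inversion (figured bass 4/2).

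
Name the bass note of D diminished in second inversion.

D diminished is D–F–Ab. Second inversion places the fifth in the bass: Ab.

Ab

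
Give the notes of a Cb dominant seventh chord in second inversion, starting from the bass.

Spelling Cb dominant seventh: Cb–Eb–Gb–Bbb. In second inversion the fifth is bass, giving Gb, Bbb, Cb, Eb from the bottom.

Gb, Bbb, Cb, Eb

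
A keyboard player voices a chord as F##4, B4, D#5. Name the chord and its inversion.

B augmented, second inversion

Reducing to letter names: F##, B, D#. These stack in thirds as B–D#–F## — a B augmented triad.
F## is the fifth of B augmented; fifth in the bass means second inversion (figured bass 6/4).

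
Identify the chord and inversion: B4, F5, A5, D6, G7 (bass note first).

G dominant ninth, first inversion

The distinct note names are B, F, A, D, G. Stacked in thirds they read G–B–D–F–A, which is a dominant ninth chord on G.
B is the third of G dominant ninth; third in the bass means first inversion.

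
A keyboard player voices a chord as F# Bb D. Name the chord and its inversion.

Reducing to letter names: F#, Bb, D. These stack in thirds as Bb–D–F# — a Bb augmented triad.
The lowest note is F#, the fifth of the chord, so this is second inversion (figured bass 6/4).

Bb augmented, second inversion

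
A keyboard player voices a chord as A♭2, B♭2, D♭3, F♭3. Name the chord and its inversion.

The pitch classes Ab, Bb, Db, Fb arrange in thirds as Bb–Db–Fb–Ab: a Bb half-diminished seventh chord.
Ab is the seventh of Bb half-diminished seventh; seventh in the bass means third inversion (figured bass 4/2).

Bb half-diminished seventh, third inversion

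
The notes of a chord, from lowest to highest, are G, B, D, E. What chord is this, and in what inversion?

E minor seventh, first inversion

The pitch classes G, B, D, E arrange in thirds as E–G–B–D: an E minor seventh chord.
The lowest note is G, the third of the chord, so this is first inversion (figured bass 6/5).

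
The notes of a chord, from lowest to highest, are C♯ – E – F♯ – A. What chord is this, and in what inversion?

Reducing to letter names: C#, E, F#, A. These stack in thirds as F#–A–C#–E — an F# minor seventh chord.
C# is the fifth of F# minor seventh; fifth in the bass means second inversion (figured bass 4/3).

F# minor seventh, second inversion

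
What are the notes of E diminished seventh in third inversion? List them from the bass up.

E diminished seventh is E–G–Bb–Db. Third inversion puts the seventh (Db) in the bass, with the remaining tones above: Db, E, G, Bb.

Db, E, G, Bb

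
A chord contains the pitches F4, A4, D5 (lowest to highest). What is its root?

D

F, A, D are the tones of a D minor triad (D–F–A), making D the root.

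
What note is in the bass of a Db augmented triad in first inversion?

F

The third of Db augmented (Db–F–A) is F; that is the bass in first inversion.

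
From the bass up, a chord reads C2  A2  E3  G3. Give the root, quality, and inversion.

The distinct note names are C, A, E, G. Stacked in thirds they read A–C–E–G, which is a minor seventh chord on A.
C is the third of A minor seventh; third in the bass means first inversion (figured bass 6/5).

A minor seventh, first inversion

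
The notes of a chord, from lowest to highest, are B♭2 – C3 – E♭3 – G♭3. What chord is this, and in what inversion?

The pitch classes Bb, C, Eb, Gb arrange in thirds as C–Eb–Gb–Bb: a C half-diminished seventh chord.
Bb is the seventh of C half-diminished seventh; seventh in the bass means third inversion (figured bass 4/2).

C half-diminished seventh, third inversion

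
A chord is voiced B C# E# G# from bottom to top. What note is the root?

Reordering B, C#, E#, G# into stacked thirds gives C#–E#–G#–B; the bottom of that stack, C#, is the root.

C#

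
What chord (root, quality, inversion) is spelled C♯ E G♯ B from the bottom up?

C# minor seventh, root position

The pitch classes C#, E, G#, B arrange in thirds as C#–E–G#–B: a C# minor seventh chord.
With the root (C#) in the bass, the chord is in root position (figured bass 7).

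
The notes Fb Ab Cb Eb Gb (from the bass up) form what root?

Reordering Fb, Ab, Cb, Eb, Gb into stacked thirds gives Fb–Ab–Cb–Eb–Gb; the bottom of that stack, Fb, is the root.

Fb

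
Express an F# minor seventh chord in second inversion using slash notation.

F#m7/C#

Second inversion of F# minor seventh has the fifth (C#) in the bass. As a slash chord: F#m7/C#.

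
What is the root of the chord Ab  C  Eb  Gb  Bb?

Ab

Ab, C, Eb, Gb, Bb are the tones of an Ab dominant ninth chord (Ab–C–Eb–Gb–Bb), making Ab the root.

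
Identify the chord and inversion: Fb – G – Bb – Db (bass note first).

The distinct note names are Fb, G, Bb, Db. Stacked in thirds they read G–Bb–Db–Fb, which is a diminished seventh chord on G.
The lowest note is Fb, the seventh of the chord, so this is third inversion (figured bass 4/2).

G diminished seventh, third inversion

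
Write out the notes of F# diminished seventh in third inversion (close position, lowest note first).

Eb, F#, A, C

F# diminished seventh is F#–A–C–Eb. Third inversion puts the seventh (Eb) in the bass, with the remaining tones above: Eb, F#, A, C.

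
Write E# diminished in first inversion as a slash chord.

First inversion of E# diminished has the third (G#) in the bass. As a slash chord: E#dim/G#.

E#dim/G#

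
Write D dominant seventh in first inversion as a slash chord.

D7/F#

First inversion of D dominant seventh has the third (F#) in the bass. As a slash chord: D7/F#.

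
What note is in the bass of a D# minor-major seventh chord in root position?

In root position the root is lowest. For D# minor-major seventh (D#–F#–A#–C##) that is D#.

D#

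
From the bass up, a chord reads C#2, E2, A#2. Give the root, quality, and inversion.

A# diminished, first inversion

Reducing to letter names: C#, E, A#. These stack in thirds as A#–C#–E — an A# diminished triad.
C# is the third of A# diminished; third in the bass means first inversion (figured bass 6).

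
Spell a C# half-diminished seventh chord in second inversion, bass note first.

Spelling C# half-diminished seventh: C#–E–G–B. In second inversion the fifth is bass, giving G, B, C#, E from the bottom.

G, B, C#, E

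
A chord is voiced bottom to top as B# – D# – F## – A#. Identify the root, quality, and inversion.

B# minor seventh, root position

The distinct note names are B#, D#, F##, A#. Stacked in thirds they read B#–D#–F##–A#, which is a minor seventh chord on B#.
The lowest note is B#, the root of the chord, so this is root position (figured bass 7).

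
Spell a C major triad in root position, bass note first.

C major is C–E–G. Root position puts the root (C) in the bass, with the remaining tones above: C, E, G.

C, E, G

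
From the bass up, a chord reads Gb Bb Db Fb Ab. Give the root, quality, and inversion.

Gb dominant ninth, root position

The distinct note names are Gb, Bb, Db, Fb, Ab. Stacked in thirds they read Gb–Bb–Db–Fb–Ab, which is a dominant ninth chord on Gb.
Gb is the root of Gb dominant ninth; root in the bass means root position.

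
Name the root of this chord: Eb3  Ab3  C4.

Eb, Ab, C are the tones of an Ab major triad (Ab–C–Eb), making Ab the root.

Ab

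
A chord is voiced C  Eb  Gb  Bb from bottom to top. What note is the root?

C

The distinct letter names are C, Eb, Gb, Bb. Arranged as a stack of thirds they read C–Eb–Gb–Bb, so C is the root (a C half-diminished seventh chord).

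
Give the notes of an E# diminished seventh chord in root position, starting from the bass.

E#, G#, B, D

The chord tones are E#–G#–B–D. With the root (E#) lowest for root position: E#, G#, B, D.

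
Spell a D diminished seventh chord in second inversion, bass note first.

Spelling D diminished seventh: D–F–Ab–Cb. In second inversion the fifth is bass, giving Ab, Cb, D, F from the bottom.

Ab, Cb, D, F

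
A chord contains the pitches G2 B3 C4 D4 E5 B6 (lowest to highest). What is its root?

Reordering G, B, C, D, E into stacked thirds gives C–E–G–B–D; the bottom of that stack, C, is the root.

C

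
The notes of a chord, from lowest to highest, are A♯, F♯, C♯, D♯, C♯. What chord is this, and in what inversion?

The pitch classes A#, F#, C#, D# arrange in thirds as D#–F#–A#–C#: a D# minor seventh chord.
The lowest note is A#, the fifth of the chord, so this is second inversion (figured bass 4/3).

D# minor seventh, second inversion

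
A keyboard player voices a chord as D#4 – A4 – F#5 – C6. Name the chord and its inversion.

The pitch classes D#, A, F#, C arrange in thirds as D#–F#–A–C: a D# diminished seventh chord.
The lowest note is D#, the root of the chord, so this is root position (figured bass 7).

D# diminished seventh, root position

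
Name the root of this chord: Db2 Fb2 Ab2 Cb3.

Db

Db, Fb, Ab, Cb are the tones of a Db minor seventh chord (Db–Fb–Ab–Cb), making Db the root.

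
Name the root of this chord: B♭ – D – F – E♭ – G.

Eb

Reordering Bb, D, F, Eb, G into stacked thirds gives Eb–G–Bb–D–F; the bottom of that stack, Eb, is the root.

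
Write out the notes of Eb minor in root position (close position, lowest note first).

Eb, Gb, Bb

Eb minor is Eb–Gb–Bb. Root position puts the root (Eb) in the bass, with the remaining tones above: Eb, Gb, Bb.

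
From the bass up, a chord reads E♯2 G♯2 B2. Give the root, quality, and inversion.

The pitch classes E#, G#, B arrange in thirds as E#–G#–B: an E# diminished triad.
The lowest note is E#, the root of the chord, so this is root position (figured bass 5/3).

E# diminished, root position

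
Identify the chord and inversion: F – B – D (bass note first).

The pitch classes F, B, D arrange in thirds as B–D–F: a B diminished triad.
With the fifth (F) in the bass, the chord is in second inversion (figured bass 6/4).

B diminished, second inversion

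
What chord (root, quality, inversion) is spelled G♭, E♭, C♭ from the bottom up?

The pitch classes Gb, Eb, Cb arrange in thirds as Cb–Eb–Gb: a Cb major triad.
Gb is the fifth of Cb major; fifth in the bass means second inversion (figured bass 6/4).

Cb major, second inversion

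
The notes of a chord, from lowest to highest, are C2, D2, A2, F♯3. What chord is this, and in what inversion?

D dominant seventh, third inversion

The distinct note names are C, D, A, F#. Stacked in thirds they read D–F#–A–C, which is a dominant seventh chord on D.
With the seventh (C) in the bass, the chord is in third inversion (figured bass 4/2).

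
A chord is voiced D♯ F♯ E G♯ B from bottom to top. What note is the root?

D#, F#, E, G#, B are the tones of an E major ninth chord (E–G#–B–D#–F#), making E the root.

E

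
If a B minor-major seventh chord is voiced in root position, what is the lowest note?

B

B minor-major seventh is B–D–F#–A#. Root position places the root in the bass: B.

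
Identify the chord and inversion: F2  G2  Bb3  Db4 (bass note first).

G half-diminished seventh, third inversion

The distinct note names are F, G, Bb, Db. Stacked in thirds they read G–Bb–Db–F, which is a half-diminished seventh chord on G.
With the seventh (F) in the bass, the chord is in third inversion (figured bass 4/2).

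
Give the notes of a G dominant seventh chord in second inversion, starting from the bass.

The chord tones are G–B–D–F. With the fifth (D) lowest for second inversion: D, F, G, B.

D, F, G, B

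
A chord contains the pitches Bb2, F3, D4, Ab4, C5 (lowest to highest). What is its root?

Bb, F, D, Ab, C are the tones of a Bb dominant ninth chord (Bb–D–F–Ab–C), making Bb the root.

Bb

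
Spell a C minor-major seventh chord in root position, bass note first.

C, Eb, G, B

Spelling C minor-major seventh: C–Eb–G–B. In root position the root is bass, giving C, Eb, G, B from the bottom.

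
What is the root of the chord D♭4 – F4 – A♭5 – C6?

Db

Db, F, Ab, C are the tones of a Db major seventh chord (Db–F–Ab–C), making Db the root.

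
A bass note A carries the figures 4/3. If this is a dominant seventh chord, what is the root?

D

The figures 4/3 mean the fifth of the chord is in the bass. If A is the fifth of a dominant seventh chord, the root is D (chord tones D–F#–A–C).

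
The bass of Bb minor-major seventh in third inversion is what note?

A

In third inversion the seventh is lowest. For Bb minor-major seventh (Bb–Db–F–A) that is A.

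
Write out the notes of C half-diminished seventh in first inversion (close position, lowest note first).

C half-diminished seventh is C–Eb–Gb–Bb. First inversion puts the third (Eb) in the bass, with the remaining tones above: Eb, Gb, Bb, C.

Eb, Gb, Bb, C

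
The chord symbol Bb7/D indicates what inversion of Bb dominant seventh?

first inversion

Bb7/D means Bb dominant seventh with D in the bass. D is the third of Bb dominant seventh (Bb–D–F–Ab), so this is first inversion.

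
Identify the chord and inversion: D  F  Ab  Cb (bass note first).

The pitch classes D, F, Ab, Cb arrange in thirds as D–F–Ab–Cb: a D diminished seventh chord.
D is the root of D diminished seventh; root in the bass means root position (figured bass 7).

D diminished seventh, root position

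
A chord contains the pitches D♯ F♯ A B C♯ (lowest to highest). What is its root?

B

D#, F#, A, B, C# are the tones of a B dominant ninth chord (B–D#–F#–A–C#), making B the root.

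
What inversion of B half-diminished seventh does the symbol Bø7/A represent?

third inversion

Bø7/A means B half-diminished seventh with A in the bass. A is the seventh of B half-diminished seventh (B–D–F–A), so this is third inversion.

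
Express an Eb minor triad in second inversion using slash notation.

Ebm/Bb

Second inversion of Eb minor has the fifth (Bb) in the bass. As a slash chord: Ebm/Bb.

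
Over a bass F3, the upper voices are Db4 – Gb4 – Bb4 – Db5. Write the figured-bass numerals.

4/2

The notes F, Db, Gb, Bb stack in thirds as Gb–Bb–Db–F — a Gb major seventh chord. The bass F is the seventh, so this is third inversion: figured 4/2.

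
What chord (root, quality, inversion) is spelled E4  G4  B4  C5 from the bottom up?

C major seventh, first inversion

Reducing to letter names: E, G, B, C. These stack in thirds as C–E–G–B — a C major seventh chord.
The lowest note is E, the third of the chord, so this is first inversion (figured bass 6/5).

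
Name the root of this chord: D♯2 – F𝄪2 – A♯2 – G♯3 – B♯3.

D#, F##, A#, G#, B# are the tones of a G# major ninth chord (G#–B#–D#–F##–A#), making G# the root.

G#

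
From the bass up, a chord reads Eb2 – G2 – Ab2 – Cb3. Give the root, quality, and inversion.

The distinct note names are Eb, G, Ab, Cb. Stacked in thirds they read Ab–Cb–Eb–G, which is a minor-major seventh chord on Ab.
Eb is the fifth of Ab minor-major seventh; fifth in the bass means second inversion (figured bass 4/3).

Ab minor-major seventh, second inversion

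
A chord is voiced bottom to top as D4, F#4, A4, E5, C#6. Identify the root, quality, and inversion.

The distinct note names are D, F#, A, E, C#. Stacked in thirds they read D–F#–A–C#–E, which is a major ninth chord on D.
The lowest note is D, the root of the chord, so this is root position.

D major ninth, root position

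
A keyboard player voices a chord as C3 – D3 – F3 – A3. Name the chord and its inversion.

Reducing to letter names: C, D, F, A. These stack in thirds as D–F–A–C — a D minor seventh chord.
The lowest note is C, the seventh of the chord, so this is third inversion (figured bass 4/2).

D minor seventh, third inversion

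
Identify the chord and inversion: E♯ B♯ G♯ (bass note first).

E# minor, root position

Reducing to letter names: E#, B#, G#. These stack in thirds as E#–G#–B# — an E# minor triad.
E# is the root of E# minor; root in the bass means root position (figured bass 5/3).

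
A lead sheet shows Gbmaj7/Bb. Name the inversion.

first inversion

Gbmaj7/Bb means Gb major seventh with Bb in the bass. Bb is the third of Gb major seventh (Gb–Bb–Db–F), so this is first inversion.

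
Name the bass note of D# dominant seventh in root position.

D#

D# dominant seventh is D#–F##–A#–C#. Root position places the root in the bass: D#.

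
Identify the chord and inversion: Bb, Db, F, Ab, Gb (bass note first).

The distinct note names are Bb, Db, F, Ab, Gb. Stacked in thirds they read Gb–Bb–Db–F–Ab, which is a major ninth chord on Gb.
Bb is the third of Gb major ninth; third in the bass means first inversion.

Gb major ninth, first inversion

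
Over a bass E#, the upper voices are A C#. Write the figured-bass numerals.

6/4

The notes E#, A, C# stack in thirds as A–C#–E# — an A augmented triad. The bass E# is the fifth, so this is second inversion: figured 6/4.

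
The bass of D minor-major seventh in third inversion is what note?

C#

The seventh of D minor-major seventh (D–F–A–C#) is C#; that is the bass in third inversion.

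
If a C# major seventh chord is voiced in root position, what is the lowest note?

The root of C# major seventh (C#–E#–G#–B#) is C#; that is the bass in root position.

C#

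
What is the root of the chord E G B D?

E

Reordering E, G, B, D into stacked thirds gives E–G–B–D; the bottom of that stack, E, is the root.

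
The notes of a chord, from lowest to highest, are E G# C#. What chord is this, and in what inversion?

The pitch classes E, G#, C# arrange in thirds as C#–E–G#: a C# minor triad.
E is the third of C# minor; third in the bass means first inversion (figured bass 6).

C# minor, first inversion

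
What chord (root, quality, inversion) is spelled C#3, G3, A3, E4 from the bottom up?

The distinct note names are C#, G, A, E. Stacked in thirds they read A–C#–E–G, which is a dominant seventh chord on A.
With the third (C#) in the bass, the chord is in first inversion (figured bass 6/5).

A dominant seventh, first inversion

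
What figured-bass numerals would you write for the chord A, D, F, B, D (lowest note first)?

4/2

The notes A, D, F, B stack in thirds as B–D–F–A — a B half-diminished seventh chord. The bass A is the seventh, so this is third inversion: figured 4/2.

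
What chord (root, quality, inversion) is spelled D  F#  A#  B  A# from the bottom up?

Reducing to letter names: D, F#, A#, B. These stack in thirds as B–D–F#–A# — a B minor-major seventh chord.
The lowest note is D, the third of the chord, so this is first inversion (figured bass 6/5).

B minor-major seventh, first inversion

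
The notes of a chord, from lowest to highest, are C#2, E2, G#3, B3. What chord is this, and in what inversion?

Reducing to letter names: C#, E, G#, B. These stack in thirds as C#–E–G#–B — a C# minor seventh chord.
C# is the root of C# minor seventh; root in the bass means root position (figured bass 7).

C# minor seventh, root position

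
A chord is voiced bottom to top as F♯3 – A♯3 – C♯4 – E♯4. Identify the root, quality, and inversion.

The distinct note names are F#, A#, C#, E#. Stacked in thirds they read F#–A#–C#–E#, which is a major seventh chord on F#.
With the root (F#) in the bass, the chord is in root position (figured bass 7).

F# major seventh, root position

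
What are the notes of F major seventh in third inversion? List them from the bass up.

E, F, A, C

The chord tones are F–A–C–E. With the seventh (E) lowest for third inversion: E, F, A, C.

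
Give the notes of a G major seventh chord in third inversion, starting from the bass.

G major seventh is G–B–D–F#. Third inversion puts the seventh (F#) in the bass, with the remaining tones above: F#, G, B, D.

F#, G, B, D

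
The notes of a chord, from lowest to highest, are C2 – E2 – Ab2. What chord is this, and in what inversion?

Ab augmented, first inversion

Reducing to letter names: C, E, Ab. These stack in thirds as Ab–C–E — an Ab augmented triad.
With the third (C) in the bass, the chord is in first inversion (figured bass 6).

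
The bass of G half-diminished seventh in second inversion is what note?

G half-diminished seventh is G–Bb–Db–F. Second inversion places the fifth in the bass: Db.

Db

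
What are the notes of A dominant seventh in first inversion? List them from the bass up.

C#, E, G, A

A dominant seventh is A–C#–E–G. First inversion puts the third (C#) in the bass, with the remaining tones above: C#, E, G, A.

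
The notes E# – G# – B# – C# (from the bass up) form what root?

E#, G#, B#, C# are the tones of a C# major seventh chord (C#–E#–G#–B#), making C# the root.

C#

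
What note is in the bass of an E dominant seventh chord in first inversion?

In first inversion the third is lowest. For E dominant seventh (E–G#–B–D) that is G#.

G#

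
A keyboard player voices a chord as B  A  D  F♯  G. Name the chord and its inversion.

The pitch classes B, A, D, F#, G arrange in thirds as G–B–D–F#–A: a G major ninth chord.
With the third (B) in the bass, the chord is in first inversion.

G major ninth, first inversion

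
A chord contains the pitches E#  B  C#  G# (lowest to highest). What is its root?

C#

The distinct letter names are E#, B, C#, G#. Arranged as a stack of thirds they read C#–E#–G#–B, so C# is the root (a C# dominant seventh chord).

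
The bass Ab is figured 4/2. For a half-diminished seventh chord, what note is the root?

The figures 4/2 mean the seventh of the chord is in the bass. If Ab is the seventh of a half-diminished seventh chord, the root is Bb (chord tones Bb–Db–Fb–Ab).

Bb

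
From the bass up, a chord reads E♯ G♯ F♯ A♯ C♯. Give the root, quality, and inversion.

F# major ninth, third inversion

The pitch classes E#, G#, F#, A#, C# arrange in thirds as F#–A#–C#–E#–G#: an F# major ninth chord.
The lowest note is E#, the seventh of the chord, so this is third inversion.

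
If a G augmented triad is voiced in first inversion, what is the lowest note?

G augmented is G–B–D#. First inversion places the third in the bass: B.

B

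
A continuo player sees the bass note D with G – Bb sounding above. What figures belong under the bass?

The notes D, G, Bb stack in thirds as G–Bb–D — a G minor triad. The bass D is the fifth, so this is second inversion: figured 6/4.

6/4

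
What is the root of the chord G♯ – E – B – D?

The distinct letter names are G#, E, B, D. Arranged as a stack of thirds they read E–G#–B–D, so E is the root (an E dominant seventh chord).

E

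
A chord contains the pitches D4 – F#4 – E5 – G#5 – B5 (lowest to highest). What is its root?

E

The distinct letter names are D, F#, E, G#, B. Arranged as a stack of thirds they read E–G#–B–D–F#, so E is the root (an E dominant ninth chord).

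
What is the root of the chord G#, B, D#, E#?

The distinct letter names are G#, B, D#, E#. Arranged as a stack of thirds they read E#–G#–B–D#, so E# is the root (an E# half-diminished seventh chord).

E#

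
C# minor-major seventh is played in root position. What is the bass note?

In root position the root is lowest. For C# minor-major seventh (C#–E–G#–B#) that is C#.

C#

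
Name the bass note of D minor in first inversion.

The third of D minor (D–F–A) is F; that is the bass in first inversion.

F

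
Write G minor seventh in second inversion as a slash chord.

Second inversion of G minor seventh has the fifth (D) in the bass. As a slash chord: Gm7/D.

Gm7/D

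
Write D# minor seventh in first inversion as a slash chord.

First inversion of D# minor seventh has the third (F#) in the bass. As a slash chord: D#m7/F#.

D#m7/F#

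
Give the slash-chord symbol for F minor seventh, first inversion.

Fm7/Ab

First inversion of F minor seventh has the third (Ab) in the bass. As a slash chord: Fm7/Ab.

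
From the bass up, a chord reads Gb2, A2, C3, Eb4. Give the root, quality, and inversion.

A diminished seventh, third inversion

Reducing to letter names: Gb, A, C, Eb. These stack in thirds as A–C–Eb–Gb — an A diminished seventh chord.
With the seventh (Gb) in the bass, the chord is in third inversion (figured bass 4/2).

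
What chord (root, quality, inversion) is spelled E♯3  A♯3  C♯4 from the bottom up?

Reducing to letter names: E#, A#, C#. These stack in thirds as A#–C#–E# — an A# minor triad.
E# is the fifth of A# minor; fifth in the bass means second inversion (figured bass 6/4).

A# minor, second inversion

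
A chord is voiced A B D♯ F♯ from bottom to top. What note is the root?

A, B, D#, F# are the tones of a B dominant seventh chord (B–D#–F#–A), making B the root.

B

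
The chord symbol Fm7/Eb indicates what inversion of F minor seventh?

third inversion

Fm7/Eb means F minor seventh with Eb in the bass. Eb is the seventh of F minor seventh (F–Ab–C–Eb), so this is third inversion.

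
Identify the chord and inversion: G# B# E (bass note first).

The distinct note names are G#, B#, E. Stacked in thirds they read E–G#–B#, which is an augmented triad on E.
With the third (G#) in the bass, the chord is in first inversion (figured bass 6).

E augmented, first inversion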